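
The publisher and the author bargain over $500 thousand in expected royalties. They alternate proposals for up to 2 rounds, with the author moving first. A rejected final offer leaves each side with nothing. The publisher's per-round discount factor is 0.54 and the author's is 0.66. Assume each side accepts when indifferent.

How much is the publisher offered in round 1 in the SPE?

270

Round 2 (the publisher proposes): the author will accept anything ≥ 0, so the publisher offers 0 and keeps 500.
Round 1 (the author proposes): the publisher can get 500 next round, worth 0.54 × 500 = 270 now, so the author offers 270, keeping 230.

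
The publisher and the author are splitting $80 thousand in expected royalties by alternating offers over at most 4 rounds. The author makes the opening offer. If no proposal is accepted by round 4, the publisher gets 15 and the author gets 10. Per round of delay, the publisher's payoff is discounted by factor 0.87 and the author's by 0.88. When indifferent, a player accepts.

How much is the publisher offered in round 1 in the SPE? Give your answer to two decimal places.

Solve by backward induction from round 4.
Round 4 (the publisher proposes): the author gets 10 if talks fail, so the publisher offers 10 and keeps 70.
Round 3 (the author proposes): the publisher can get 70 next round, worth 0.87 × 70 = 60.9 now; the author offers that and keeps 19.1.
Round 2 (the publisher proposes): the author can get 19.1 next round, worth 0.88 × 19.1 = 16.808 now; the publisher offers that and keeps 63.192.
Round 1 (the author proposes): the publisher can get 63.192 next round, worth 0.87 × 63.192 = 54.97704 now. The author offers 54.97704 and keeps 80 − 54.97704 = 25.02296.

54.98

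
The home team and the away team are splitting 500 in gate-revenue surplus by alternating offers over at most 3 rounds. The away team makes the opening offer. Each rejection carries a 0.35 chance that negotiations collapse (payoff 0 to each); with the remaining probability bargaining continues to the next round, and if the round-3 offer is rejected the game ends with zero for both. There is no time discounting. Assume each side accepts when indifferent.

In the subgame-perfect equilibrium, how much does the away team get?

By backward induction:
Round 3 (the away team proposes): rejection yields 0 for the home team; the away team offers 0 and keeps 500.
Round 2 (the home team proposes): rejecting gives the away team an expected 0.65 × 500 = 325, so the home team offers 325, keeping 175.
Round 1 (the away team proposes): rejecting gives the home team an expected 0.65 × 175 = 113.75, so the away team offers 113.75, keeping 386.25.

386.25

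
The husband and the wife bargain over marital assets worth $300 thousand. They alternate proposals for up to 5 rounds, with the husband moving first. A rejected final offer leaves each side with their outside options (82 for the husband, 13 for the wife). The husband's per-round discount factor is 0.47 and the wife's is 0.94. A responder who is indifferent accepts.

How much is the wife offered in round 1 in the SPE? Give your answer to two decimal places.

Round 5 (the husband proposes): the wife gets 13 if talks fail, so the husband offers 13 and keeps 287.
Round 4 (the wife proposes): the husband can get 287 next round, worth 0.47 × 287 = 134.89 now, so the wife offers 134.89, keeping 165.11.
Round 3 (the husband proposes): the wife can get 165.11 next round, worth 0.94 × 165.11 = 155.2034 now, so the husband offers 155.2034, keeping 144.7966.
Round 2 (the wife proposes): the husband can get 144.7966 next round, worth 0.47 × 144.7966 = 68.054402 now, so the wife offers 68.054402, keeping 231.945598.
Round 1 (the husband proposes): the wife can get 231.945598 next round, worth 0.94 × 231.945598 = 218.02886212 now; the husband offers that and keeps 81.97113788.

218.03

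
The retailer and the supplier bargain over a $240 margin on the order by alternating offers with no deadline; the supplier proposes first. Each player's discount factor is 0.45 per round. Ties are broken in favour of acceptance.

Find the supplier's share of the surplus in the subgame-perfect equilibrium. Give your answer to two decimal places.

In a stationary SPE each proposer offers the other exactly their discounted continuation value.
If the supplier keeps x when proposing and the retailer keeps y when proposing, then x = 240 − 0.45y and y = 240 − 0.45x.
Solving: x = 240(1 − 0.45) / (1 − 0.45·0.45) = 132 / 0.7975 ≈ 165.5172.
The retailer gets 240 − 165.5172 ≈ 74.4828.

165.52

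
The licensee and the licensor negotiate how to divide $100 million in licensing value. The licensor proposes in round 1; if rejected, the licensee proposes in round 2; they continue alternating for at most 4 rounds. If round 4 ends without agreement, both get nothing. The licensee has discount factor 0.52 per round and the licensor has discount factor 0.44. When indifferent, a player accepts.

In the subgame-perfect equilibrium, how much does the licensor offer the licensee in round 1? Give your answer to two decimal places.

41.02

By backward induction:
Round 4 (the licensee proposes): rejection yields 0 for the licensor; the licensee offers 0 and keeps 100.
Round 3 (the licensor proposes): the licensee can get 100 next round, worth 0.52 × 100 = 52 now. The licensor offers 52 and keeps 100 − 52 = 48.
Round 2 (the licensee proposes): the licensor can get 48 next round, worth 0.44 × 48 = 21.12 now. The licensee offers 21.12 and keeps 100 − 21.12 = 78.88.
Round 1 (the licensor proposes): the licensee can get 78.88 next round, worth 0.52 × 78.88 = 41.0176 now. The licensor offers 41.0176 and keeps 100 − 41.0176 = 58.9824.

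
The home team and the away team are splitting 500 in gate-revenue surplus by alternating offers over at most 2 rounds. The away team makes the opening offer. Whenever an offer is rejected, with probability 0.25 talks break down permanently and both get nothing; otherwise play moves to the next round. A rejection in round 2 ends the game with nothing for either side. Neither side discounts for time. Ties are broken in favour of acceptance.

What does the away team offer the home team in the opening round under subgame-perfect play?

Round 2 (the home team proposes): rejection yields 0 for the away team; the home team offers 0 and keeps 500.
Round 1 (the away team proposes): rejecting gives the home team an expected 0.75 × 500 = 375; the away team offers that and keeps 125.

375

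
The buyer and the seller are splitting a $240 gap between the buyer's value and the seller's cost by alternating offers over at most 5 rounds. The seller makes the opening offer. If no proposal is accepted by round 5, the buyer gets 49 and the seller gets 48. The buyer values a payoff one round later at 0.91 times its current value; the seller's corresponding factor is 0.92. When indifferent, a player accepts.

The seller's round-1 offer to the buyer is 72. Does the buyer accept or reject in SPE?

Work out the buyer's continuation value if the offer is rejected.
Round 5 (the seller proposes): the buyer gets 49 if talks fail, so the seller offers 49 and keeps 191.
Round 4 (the buyer proposes): the seller can get 191 next round, worth 0.92 × 191 = 175.72 now; the buyer offers that and keeps 64.28.
Round 3 (the seller proposes): the buyer can get 64.28 next round, worth 0.91 × 64.28 = 58.4948 now; the seller offers that and keeps 181.5052.
Round 2 (the buyer proposes): the seller can get 181.5052 next round, worth 0.92 × 181.5052 = 166.984784 now; the buyer offers that and keeps 73.015216.
So by rejecting in round 1, the buyer gets 73.015216 next round, worth 0.91 × 73.015216 = 66.44384656 now.
Offer 72 ≥ 66.44384656, so the buyer accepts.

Accept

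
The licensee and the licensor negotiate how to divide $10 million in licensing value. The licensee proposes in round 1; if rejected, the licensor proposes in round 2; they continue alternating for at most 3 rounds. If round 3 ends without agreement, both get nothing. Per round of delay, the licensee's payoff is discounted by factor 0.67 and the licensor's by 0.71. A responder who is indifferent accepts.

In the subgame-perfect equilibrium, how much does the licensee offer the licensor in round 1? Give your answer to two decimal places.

Round 3 (the licensee proposes): the licensor will accept anything ≥ 0, so the licensee offers 0 and keeps 10.
Round 2 (the licensor proposes): the licensee can get 10 next round, worth 0.67 × 10 = 6.7 now. The licensor offers 6.7 and keeps 10 − 6.7 = 3.3.
Round 1 (the licensee proposes): the licensor can get 3.3 next round, worth 0.71 × 3.3 = 2.343 now; the licensee offers that and keeps 7.657.

2.34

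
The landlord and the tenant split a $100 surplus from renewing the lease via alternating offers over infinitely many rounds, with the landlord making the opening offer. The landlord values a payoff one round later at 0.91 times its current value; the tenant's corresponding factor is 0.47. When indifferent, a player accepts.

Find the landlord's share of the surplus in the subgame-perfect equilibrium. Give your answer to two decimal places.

92.61

Let x be the landlord's share when the landlord proposes and y be the tenant's share when the tenant proposes.
The tenant accepts iff offered ≥ 0.47·y, so x = 100 − 0.47y. Symmetrically y = 100 − 0.91x.
Substituting: x = 100 − 0.47(100 − 0.91x), giving x(1 − 0.91·0.47) = 100(1 − 0.47).
So x = 100 × 0.53 / 0.5723 ≈ 92.6088, and the tenant receives 100 − x ≈ 7.3912.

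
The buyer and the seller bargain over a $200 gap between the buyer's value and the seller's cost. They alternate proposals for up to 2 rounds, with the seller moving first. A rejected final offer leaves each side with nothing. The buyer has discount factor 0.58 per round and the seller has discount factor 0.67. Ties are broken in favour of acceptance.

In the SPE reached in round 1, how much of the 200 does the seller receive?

84

Round 2 (the buyer proposes): the seller will accept anything ≥ 0, so the buyer offers 0 and keeps 200.
Round 1 (the seller proposes): the buyer can get 200 next round, worth 0.58 × 200 = 116 now, so the seller offers 116, keeping 84.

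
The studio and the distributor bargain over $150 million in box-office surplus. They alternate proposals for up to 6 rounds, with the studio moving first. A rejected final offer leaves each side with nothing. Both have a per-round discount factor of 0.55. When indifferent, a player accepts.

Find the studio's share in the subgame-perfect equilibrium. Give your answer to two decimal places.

94.10

Work backward from the last round.
Round 6 (the distributor proposes): rejection yields 0 for the studio; the distributor offers 0 and keeps 150.
Round 5 (the studio proposes): the distributor can get 150 next round, worth 0.55 × 150 = 82.5 now; the studio offers that and keeps 67.5.
Round 4 (the distributor proposes): the studio can get 67.5 next round, worth 0.55 × 67.5 = 37.125 now, so the distributor offers 37.125, keeping 112.875.
Round 3 (the studio proposes): the distributor can get 112.875 next round, worth 0.55 × 112.875 = 62.08125 now; the studio offers that and keeps 87.91875.
Round 2 (the distributor proposes): the studio can get 87.91875 next round, worth 0.55 × 87.91875 = 48.3553125 now. The distributor offers 48.3553125 and keeps 150 − 48.3553125 = 101.6446875.
Round 1 (the studio proposes): the distributor can get 101.6446875 next round, worth 0.55 × 101.6446875 = 55.904578125 now, so the studio offers 55.904578125, keeping 94.095421875.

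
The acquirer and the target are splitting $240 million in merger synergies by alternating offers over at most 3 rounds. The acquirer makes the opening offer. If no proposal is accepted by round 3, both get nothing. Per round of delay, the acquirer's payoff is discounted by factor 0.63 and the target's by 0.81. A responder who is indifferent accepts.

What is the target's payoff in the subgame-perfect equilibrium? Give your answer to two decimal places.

71.93

Round 3 (the acquirer proposes): the target will accept anything ≥ 0, so the acquirer offers 0 and keeps 240.
Round 2 (the target proposes): the acquirer can get 240 next round, worth 0.63 × 240 = 151.2 now, so the target offers 151.2, keeping 88.8.
Round 1 (the acquirer proposes): the target can get 88.8 next round, worth 0.81 × 88.8 = 71.928 now, so the acquirer offers 71.928, keeping 168.072.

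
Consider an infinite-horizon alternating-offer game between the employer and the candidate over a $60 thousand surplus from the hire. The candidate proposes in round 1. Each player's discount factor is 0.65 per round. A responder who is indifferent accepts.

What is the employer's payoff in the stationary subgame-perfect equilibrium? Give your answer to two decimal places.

When the candidate proposes, the employer accepts any offer worth at least 0.65 times what the employer would get by proposing next round; and vice versa.
This gives x = 60 − 0.65y and y = 60 − 0.65x, where x and y are each side's share when it proposes.
Hence (1 − 0.65·0.65)x = 60(1 − 0.65), i.e. 0.5775·x = 21.
x ≈ 36.3636; the employer's share is 60 − x ≈ 23.6364.

23.64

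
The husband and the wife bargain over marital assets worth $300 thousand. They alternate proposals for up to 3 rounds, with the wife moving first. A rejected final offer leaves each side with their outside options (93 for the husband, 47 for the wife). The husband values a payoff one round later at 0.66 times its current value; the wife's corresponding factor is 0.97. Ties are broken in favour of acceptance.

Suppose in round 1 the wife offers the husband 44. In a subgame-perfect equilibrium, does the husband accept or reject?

Reject

Round 3 (the wife proposes): the husband gets 93 if talks fail, so the wife offers 93 and keeps 207.
Round 2 (the husband proposes): the wife can get 207 next round, worth 0.97 × 207 = 200.79 now. The husband offers 200.79 and keeps 300 − 200.79 = 99.21.
So by rejecting in round 1, the husband gets 99.21 next round, worth 0.66 × 99.21 = 65.4786 now.
Offer 44 < 65.4786, so the husband rejects.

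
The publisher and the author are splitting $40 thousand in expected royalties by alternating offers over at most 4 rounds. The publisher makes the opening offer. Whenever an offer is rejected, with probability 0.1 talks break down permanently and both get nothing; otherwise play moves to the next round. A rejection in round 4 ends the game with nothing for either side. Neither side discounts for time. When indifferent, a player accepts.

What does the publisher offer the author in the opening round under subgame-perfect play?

Round 4 (the author proposes): rejection yields 0 for the publisher; the author offers 0 and keeps 40.
Round 3 (the publisher proposes): rejecting gives the author an expected 0.9 × 40 = 36. The publisher offers 36 and keeps 40 − 36 = 4.
Round 2 (the author proposes): rejecting gives the publisher an expected 0.9 × 4 = 3.6, so the author offers 3.6, keeping 36.4.
Round 1 (the publisher proposes): rejecting gives the author an expected 0.9 × 36.4 = 32.76, so the publisher offers 32.76, keeping 7.24.

32.76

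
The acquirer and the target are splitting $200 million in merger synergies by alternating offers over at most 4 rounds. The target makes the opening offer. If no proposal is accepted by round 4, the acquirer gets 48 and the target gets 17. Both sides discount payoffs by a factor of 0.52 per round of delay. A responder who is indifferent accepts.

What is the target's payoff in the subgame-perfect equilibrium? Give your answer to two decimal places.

Round 4 (the acquirer proposes): the target gets 17 if talks fail, so the acquirer offers 17 and keeps 183.
Round 3 (the target proposes): the acquirer can get 183 next round, worth 0.52 × 183 = 95.16 now; the target offers that and keeps 104.84.
Round 2 (the acquirer proposes): the target can get 104.84 next round, worth 0.52 × 104.84 = 54.5168 now. The acquirer offers 54.5168 and keeps 200 − 54.5168 = 145.4832.
Round 1 (the target proposes): the acquirer can get 145.4832 next round, worth 0.52 × 145.4832 = 75.651264 now, so the target offers 75.651264, keeping 124.348736.

124.35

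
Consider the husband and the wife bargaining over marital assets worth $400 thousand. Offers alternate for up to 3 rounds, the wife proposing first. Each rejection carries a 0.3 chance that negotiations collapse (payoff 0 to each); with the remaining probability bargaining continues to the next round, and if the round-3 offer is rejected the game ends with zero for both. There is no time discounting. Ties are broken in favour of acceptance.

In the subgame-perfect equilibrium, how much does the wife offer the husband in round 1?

Round 3 (the wife proposes): rejection yields 0 for the husband; the wife offers 0 and keeps 400.
Round 2 (the husband proposes): rejecting gives the wife an expected 0.7 × 400 = 280, so the husband offers 280, keeping 120.
Round 1 (the wife proposes): rejecting gives the husband an expected 0.7 × 120 = 84; the wife offers that and keeps 316.

84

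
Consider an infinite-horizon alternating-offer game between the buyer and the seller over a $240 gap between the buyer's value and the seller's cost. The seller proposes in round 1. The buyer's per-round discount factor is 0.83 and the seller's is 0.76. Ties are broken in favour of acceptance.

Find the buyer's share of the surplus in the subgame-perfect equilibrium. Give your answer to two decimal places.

When the seller proposes, the buyer accepts any offer worth at least 0.83 times what the buyer would get by proposing next round; and vice versa.
This gives x = 240 − 0.83y and y = 240 − 0.76x, where x and y are each side's share when it proposes.
Hence (1 − 0.83·0.76)x = 240(1 − 0.83), i.e. 0.3692·x = 40.8.
x ≈ 110.5092; the buyer's share is 240 − x ≈ 129.4908.

129.49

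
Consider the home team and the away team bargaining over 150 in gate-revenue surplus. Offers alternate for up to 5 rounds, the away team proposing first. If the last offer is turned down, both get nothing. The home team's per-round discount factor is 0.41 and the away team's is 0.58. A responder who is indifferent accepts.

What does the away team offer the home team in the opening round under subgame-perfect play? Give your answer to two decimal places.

31.97

Round 5 (the away team proposes): the home team will accept anything ≥ 0, so the away team offers 0 and keeps 150.
Round 4 (the home team proposes): the away team can get 150 next round, worth 0.58 × 150 = 87 now. The home team offers 87 and keeps 150 − 87 = 63.
Round 3 (the away team proposes): the home team can get 63 next round, worth 0.41 × 63 = 25.83 now. The away team offers 25.83 and keeps 150 − 25.83 = 124.17.
Round 2 (the home team proposes): the away team can get 124.17 next round, worth 0.58 × 124.17 = 72.0186 now, so the home team offers 72.0186, keeping 77.9814.
Round 1 (the away team proposes): the home team can get 77.9814 next round, worth 0.41 × 77.9814 = 31.972374 now; the away team offers that and keeps 118.027626.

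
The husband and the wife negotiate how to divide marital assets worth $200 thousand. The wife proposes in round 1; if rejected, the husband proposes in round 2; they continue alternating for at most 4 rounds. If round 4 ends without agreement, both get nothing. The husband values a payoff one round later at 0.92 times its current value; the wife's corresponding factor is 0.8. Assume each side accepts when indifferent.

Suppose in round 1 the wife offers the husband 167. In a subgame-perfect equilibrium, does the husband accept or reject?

Reject

Round 4 (the husband proposes): the wife will accept anything ≥ 0, so the husband offers 0 and keeps 200.
Round 3 (the wife proposes): the husband can get 200 next round, worth 0.92 × 200 = 184 now. The wife offers 184 and keeps 200 − 184 = 16.
Round 2 (the husband proposes): the wife can get 16 next round, worth 0.8 × 16 = 12.8 now; the husband offers that and keeps 187.2.
So by rejecting in round 1, the husband gets 187.2 next round, worth 0.92 × 187.2 = 172.224 now.
Offer 167 < 172.224, so the husband rejects.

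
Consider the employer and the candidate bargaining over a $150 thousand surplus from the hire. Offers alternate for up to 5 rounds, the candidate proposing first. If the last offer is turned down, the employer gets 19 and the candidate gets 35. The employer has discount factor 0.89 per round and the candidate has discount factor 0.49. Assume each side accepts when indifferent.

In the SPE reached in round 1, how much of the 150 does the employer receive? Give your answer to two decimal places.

101.39

Round 5 (the candidate proposes): the employer gets 19 if talks fail, so the candidate offers 19 and keeps 131.
Round 4 (the employer proposes): the candidate can get 131 next round, worth 0.49 × 131 = 64.19 now. The employer offers 64.19 and keeps 150 − 64.19 = 85.81.
Round 3 (the candidate proposes): the employer can get 85.81 next round, worth 0.89 × 85.81 = 76.3709 now. The candidate offers 76.3709 and keeps 150 − 76.3709 = 73.6291.
Round 2 (the employer proposes): the candidate can get 73.6291 next round, worth 0.49 × 73.6291 = 36.078259 now; the employer offers that and keeps 113.921741.
Round 1 (the candidate proposes): the employer can get 113.921741 next round, worth 0.89 × 113.921741 = 101.39034949 now, so the candidate offers 101.39034949, keeping 48.60965051.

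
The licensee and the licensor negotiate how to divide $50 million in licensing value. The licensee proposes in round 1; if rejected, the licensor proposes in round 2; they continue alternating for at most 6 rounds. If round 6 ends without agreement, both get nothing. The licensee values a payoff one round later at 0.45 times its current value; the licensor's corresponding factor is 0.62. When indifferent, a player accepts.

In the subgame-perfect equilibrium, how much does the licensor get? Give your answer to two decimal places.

24.22

Round 6 (the licensor proposes): the licensee will accept anything ≥ 0, so the licensor offers 0 and keeps 50.
Round 5 (the licensee proposes): the licensor can get 50 next round, worth 0.62 × 50 = 31 now; the licensee offers that and keeps 19.
Round 4 (the licensor proposes): the licensee can get 19 next round, worth 0.45 × 19 = 8.55 now. The licensor offers 8.55 and keeps 50 − 8.55 = 41.45.
Round 3 (the licensee proposes): the licensor can get 41.45 next round, worth 0.62 × 41.45 = 25.699 now, so the licensee offers 25.699, keeping 24.301.
Round 2 (the licensor proposes): the licensee can get 24.301 next round, worth 0.45 × 24.301 = 10.93545 now; the licensor offers that and keeps 39.06455.
Round 1 (the licensee proposes): the licensor can get 39.06455 next round, worth 0.62 × 39.06455 = 24.220021 now. The licensee offers 24.220021 and keeps 50 − 24.220021 = 25.779979.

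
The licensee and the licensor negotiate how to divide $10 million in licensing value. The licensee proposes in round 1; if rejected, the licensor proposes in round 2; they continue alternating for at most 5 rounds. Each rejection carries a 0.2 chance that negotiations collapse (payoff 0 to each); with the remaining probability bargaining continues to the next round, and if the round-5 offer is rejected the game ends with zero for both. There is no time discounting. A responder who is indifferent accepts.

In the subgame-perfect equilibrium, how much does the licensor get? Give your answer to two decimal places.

2.62

Round 5 (the licensee proposes): rejection yields 0 for the licensor; the licensee offers 0 and keeps 10.
Round 4 (the licensor proposes): rejecting gives the licensee an expected 0.8 × 10 = 8. The licensor offers 8 and keeps 10 − 8 = 2.
Round 3 (the licensee proposes): rejecting gives the licensor an expected 0.8 × 2 = 1.6; the licensee offers that and keeps 8.4.
Round 2 (the licensor proposes): rejecting gives the licensee an expected 0.8 × 8.4 = 6.72; the licensor offers that and keeps 3.28.
Round 1 (the licensee proposes): rejecting gives the licensor an expected 0.8 × 3.28 = 2.624, so the licensee offers 2.624, keeping 7.376.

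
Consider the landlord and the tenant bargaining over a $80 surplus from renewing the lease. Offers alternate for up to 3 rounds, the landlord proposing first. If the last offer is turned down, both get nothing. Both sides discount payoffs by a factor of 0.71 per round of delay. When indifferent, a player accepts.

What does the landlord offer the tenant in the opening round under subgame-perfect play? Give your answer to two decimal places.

Round 3 (the landlord proposes): the tenant will accept anything ≥ 0, so the landlord offers 0 and keeps 80.
Round 2 (the tenant proposes): the landlord can get 80 next round, worth 0.71 × 80 = 56.8 now. The tenant offers 56.8 and keeps 80 − 56.8 = 23.2.
Round 1 (the landlord proposes): the tenant can get 23.2 next round, worth 0.71 × 23.2 = 16.472 now; the landlord offers that and keeps 63.528.

16.47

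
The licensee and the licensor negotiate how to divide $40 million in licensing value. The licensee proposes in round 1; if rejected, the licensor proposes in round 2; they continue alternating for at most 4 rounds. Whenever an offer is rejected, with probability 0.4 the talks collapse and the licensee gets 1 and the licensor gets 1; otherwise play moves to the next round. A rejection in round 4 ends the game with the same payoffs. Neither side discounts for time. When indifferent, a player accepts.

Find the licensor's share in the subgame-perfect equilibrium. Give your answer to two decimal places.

18.33

By backward induction:
Round 4 (the licensor proposes): the licensee gets 1 if talks fail, so the licensor offers 1 and keeps 39.
Round 3 (the licensee proposes): rejecting gives the licensor an expected 0.6 × 39 + 0.4 × 1 = 23.8; the licensee offers that and keeps 16.2.
Round 2 (the licensor proposes): rejecting gives the licensee an expected 0.6 × 16.2 + 0.4 × 1 = 10.12. The licensor offers 10.12 and keeps 40 − 10.12 = 29.88.
Round 1 (the licensee proposes): rejecting gives the licensor an expected 0.6 × 29.88 + 0.4 × 1 = 18.328. The licensee offers 18.328 and keeps 40 − 18.328 = 21.672.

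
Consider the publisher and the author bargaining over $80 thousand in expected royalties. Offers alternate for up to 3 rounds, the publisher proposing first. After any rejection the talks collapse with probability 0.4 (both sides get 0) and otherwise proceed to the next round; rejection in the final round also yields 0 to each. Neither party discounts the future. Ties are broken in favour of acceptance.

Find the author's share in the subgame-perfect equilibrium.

19.2

Round 3 (the publisher proposes): rejection yields 0 for the author; the publisher offers 0 and keeps 80.
Round 2 (the author proposes): rejecting gives the publisher an expected 0.6 × 80 = 48, so the author offers 48, keeping 32.
Round 1 (the publisher proposes): rejecting gives the author an expected 0.6 × 32 = 19.2. The publisher offers 19.2 and keeps 80 − 19.2 = 60.8.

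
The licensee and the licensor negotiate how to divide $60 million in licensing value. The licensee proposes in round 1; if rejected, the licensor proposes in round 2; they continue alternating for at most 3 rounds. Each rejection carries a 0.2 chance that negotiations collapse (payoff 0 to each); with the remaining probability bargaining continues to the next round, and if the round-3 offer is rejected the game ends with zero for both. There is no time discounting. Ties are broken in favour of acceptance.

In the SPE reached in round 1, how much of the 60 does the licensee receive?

Round 3 (the licensee proposes): the licensor will accept anything ≥ 0, so the licensee offers 0 and keeps 60.
Round 2 (the licensor proposes): rejecting gives the licensee an expected 0.8 × 60 = 48, so the licensor offers 48, keeping 12.
Round 1 (the licensee proposes): rejecting gives the licensor an expected 0.8 × 12 = 9.6; the licensee offers that and keeps 50.4.

50.4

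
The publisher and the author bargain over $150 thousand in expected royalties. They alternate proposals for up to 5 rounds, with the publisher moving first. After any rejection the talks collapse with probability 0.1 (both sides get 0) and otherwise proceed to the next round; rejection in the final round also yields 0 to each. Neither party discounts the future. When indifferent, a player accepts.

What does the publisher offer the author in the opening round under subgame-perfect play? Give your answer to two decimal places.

Round 5 (the publisher proposes): the author will accept anything ≥ 0, so the publisher offers 0 and keeps 150.
Round 4 (the author proposes): rejecting gives the publisher an expected 0.9 × 150 = 135. The author offers 135 and keeps 150 − 135 = 15.
Round 3 (the publisher proposes): rejecting gives the author an expected 0.9 × 15 = 13.5; the publisher offers that and keeps 136.5.
Round 2 (the author proposes): rejecting gives the publisher an expected 0.9 × 136.5 = 122.85; the author offers that and keeps 27.15.
Round 1 (the publisher proposes): rejecting gives the author an expected 0.9 × 27.15 = 24.435, so the publisher offers 24.435, keeping 125.565.

24.44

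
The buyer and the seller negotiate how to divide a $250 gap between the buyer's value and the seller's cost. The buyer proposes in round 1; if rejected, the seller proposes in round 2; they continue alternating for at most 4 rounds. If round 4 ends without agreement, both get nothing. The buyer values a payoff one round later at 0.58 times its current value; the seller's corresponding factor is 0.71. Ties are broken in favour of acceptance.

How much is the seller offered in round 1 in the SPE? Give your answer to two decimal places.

147.64

Round 4 (the seller proposes): rejection yields 0 for the buyer; the seller offers 0 and keeps 250.
Round 3 (the buyer proposes): the seller can get 250 next round, worth 0.71 × 250 = 177.5 now; the buyer offers that and keeps 72.5.
Round 2 (the seller proposes): the buyer can get 72.5 next round, worth 0.58 × 72.5 = 42.05 now, so the seller offers 42.05, keeping 207.95.
Round 1 (the buyer proposes): the seller can get 207.95 next round, worth 0.71 × 207.95 = 147.6445 now, so the buyer offers 147.6445, keeping 102.3555.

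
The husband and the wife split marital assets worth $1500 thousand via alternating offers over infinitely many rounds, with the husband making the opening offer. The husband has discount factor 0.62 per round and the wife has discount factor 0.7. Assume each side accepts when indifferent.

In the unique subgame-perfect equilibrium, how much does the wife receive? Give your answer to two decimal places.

In a stationary SPE each proposer offers the other exactly their discounted continuation value.
If the husband keeps x when proposing and the wife keeps y when proposing, then x = 1500 − 0.7y and y = 1500 − 0.62x.
Solving: x = 1500(1 − 0.7) / (1 − 0.62·0.7) = 450 / 0.566 ≈ 795.0530.
The wife gets 1500 − 795.0530 ≈ 704.9470.

704.95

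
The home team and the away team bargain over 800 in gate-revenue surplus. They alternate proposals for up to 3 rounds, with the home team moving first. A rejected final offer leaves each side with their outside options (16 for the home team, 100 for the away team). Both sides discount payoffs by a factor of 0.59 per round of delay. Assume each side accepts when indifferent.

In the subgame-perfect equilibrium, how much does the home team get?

571.67

Work backward from the last round.
Round 3 (the home team proposes): the away team gets 100 if talks fail, so the home team offers 100 and keeps 700.
Round 2 (the away team proposes): the home team can get 700 next round, worth 0.59 × 700 = 413 now. The away team offers 413 and keeps 800 − 413 = 387.
Round 1 (the home team proposes): the away team can get 387 next round, worth 0.59 × 387 = 228.33 now. The home team offers 228.33 and keeps 800 − 228.33 = 571.67.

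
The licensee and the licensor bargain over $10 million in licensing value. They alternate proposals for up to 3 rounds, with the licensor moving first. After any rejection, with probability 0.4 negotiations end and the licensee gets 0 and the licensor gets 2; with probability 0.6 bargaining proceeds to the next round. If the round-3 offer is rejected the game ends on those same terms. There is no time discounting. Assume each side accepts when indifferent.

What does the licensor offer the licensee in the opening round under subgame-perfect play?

Round 3 (the licensor proposes): the licensee will accept anything ≥ 0, so the licensor offers 0 and keeps 10.
Round 2 (the licensee proposes): rejecting gives the licensor an expected 0.6 × 10 + 0.4 × 2 = 6.8, so the licensee offers 6.8, keeping 3.2.
Round 1 (the licensor proposes): rejecting gives the licensee an expected 0.6 × 3.2 = 1.92. The licensor offers 1.92 and keeps 10 − 1.92 = 8.08.

1.92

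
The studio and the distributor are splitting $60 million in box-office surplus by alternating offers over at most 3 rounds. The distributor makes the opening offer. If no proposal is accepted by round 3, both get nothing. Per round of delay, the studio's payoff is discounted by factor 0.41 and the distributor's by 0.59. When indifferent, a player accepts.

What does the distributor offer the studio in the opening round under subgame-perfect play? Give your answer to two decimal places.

Work backward from the last round.
Round 3 (the distributor proposes): rejection yields 0 for the studio; the distributor offers 0 and keeps 60.
Round 2 (the studio proposes): the distributor can get 60 next round, worth 0.59 × 60 = 35.4 now, so the studio offers 35.4, keeping 24.6.
Round 1 (the distributor proposes): the studio can get 24.6 next round, worth 0.41 × 24.6 = 10.086 now; the distributor offers that and keeps 49.914.

10.09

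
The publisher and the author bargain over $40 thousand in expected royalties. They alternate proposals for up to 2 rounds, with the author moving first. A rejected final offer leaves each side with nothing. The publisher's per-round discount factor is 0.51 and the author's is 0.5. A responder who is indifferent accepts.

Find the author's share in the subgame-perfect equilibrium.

Round 2 (the publisher proposes): the author will accept anything ≥ 0, so the publisher offers 0 and keeps 40.
Round 1 (the author proposes): the publisher can get 40 next round, worth 0.51 × 40 = 20.4 now. The author offers 20.4 and keeps 40 − 20.4 = 19.6.

19.6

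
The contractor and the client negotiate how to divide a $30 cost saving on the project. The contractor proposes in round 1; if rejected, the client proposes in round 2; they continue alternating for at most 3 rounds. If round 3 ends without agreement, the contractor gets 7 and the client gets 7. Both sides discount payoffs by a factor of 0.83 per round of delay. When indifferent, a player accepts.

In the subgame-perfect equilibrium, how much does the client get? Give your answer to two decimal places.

Solve by backward induction from round 3.
Round 3 (the contractor proposes): the client gets 7 if talks fail, so the contractor offers 7 and keeps 23.
Round 2 (the client proposes): the contractor can get 23 next round, worth 0.83 × 23 = 19.09 now; the client offers that and keeps 10.91.
Round 1 (the contractor proposes): the client can get 10.91 next round, worth 0.83 × 10.91 = 9.0553 now, so the contractor offers 9.0553, keeping 20.9447.

9.06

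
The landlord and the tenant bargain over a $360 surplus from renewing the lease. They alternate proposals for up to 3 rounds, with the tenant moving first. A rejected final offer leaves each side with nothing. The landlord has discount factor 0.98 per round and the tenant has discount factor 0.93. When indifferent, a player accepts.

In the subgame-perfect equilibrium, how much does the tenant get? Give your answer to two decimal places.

335.30

Round 3 (the tenant proposes): rejection yields 0 for the landlord; the tenant offers 0 and keeps 360.
Round 2 (the landlord proposes): the tenant can get 360 next round, worth 0.93 × 360 = 334.8 now. The landlord offers 334.8 and keeps 360 − 334.8 = 25.2.
Round 1 (the tenant proposes): the landlord can get 25.2 next round, worth 0.98 × 25.2 = 24.696 now; the tenant offers that and keeps 335.304.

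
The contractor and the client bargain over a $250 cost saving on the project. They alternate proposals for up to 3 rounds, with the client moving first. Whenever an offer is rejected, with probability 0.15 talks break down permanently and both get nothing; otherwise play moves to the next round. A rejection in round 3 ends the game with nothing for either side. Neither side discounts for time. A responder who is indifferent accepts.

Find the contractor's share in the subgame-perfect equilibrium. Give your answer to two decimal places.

Round 3 (the client proposes): rejection yields 0 for the contractor; the client offers 0 and keeps 250.
Round 2 (the contractor proposes): rejecting gives the client an expected 0.85 × 250 = 212.5; the contractor offers that and keeps 37.5.
Round 1 (the client proposes): rejecting gives the contractor an expected 0.85 × 37.5 = 31.875, so the client offers 31.875, keeping 218.125.

31.88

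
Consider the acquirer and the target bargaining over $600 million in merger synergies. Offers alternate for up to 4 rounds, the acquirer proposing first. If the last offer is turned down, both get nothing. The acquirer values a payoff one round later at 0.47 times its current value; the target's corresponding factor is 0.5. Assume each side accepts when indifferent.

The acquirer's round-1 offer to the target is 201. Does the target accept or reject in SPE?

Reject

Round 4 (the target proposes): the acquirer will accept anything ≥ 0, so the target offers 0 and keeps 600.
Round 3 (the acquirer proposes): the target can get 600 next round, worth 0.5 × 600 = 300 now; the acquirer offers that and keeps 300.
Round 2 (the target proposes): the acquirer can get 300 next round, worth 0.47 × 300 = 141 now. The target offers 141 and keeps 600 − 141 = 459.
So by rejecting in round 1, the target gets 459 next round, worth 0.5 × 459 = 229.5 now.
Offer 201 < 229.5, so the target rejects.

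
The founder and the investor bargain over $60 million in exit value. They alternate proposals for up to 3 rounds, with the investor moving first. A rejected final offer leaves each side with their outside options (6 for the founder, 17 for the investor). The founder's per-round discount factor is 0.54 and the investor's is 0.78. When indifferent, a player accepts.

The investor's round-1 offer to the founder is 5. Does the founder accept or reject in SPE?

Reject

Round 3 (the investor proposes): the founder gets 6 if talks fail, so the investor offers 6 and keeps 54.
Round 2 (the founder proposes): the investor can get 54 next round, worth 0.78 × 54 = 42.12 now, so the founder offers 42.12, keeping 17.88.
So by rejecting in round 1, the founder gets 17.88 next round, worth 0.54 × 17.88 = 9.6552 now.
Offer 5 < 9.6552, so the founder rejects.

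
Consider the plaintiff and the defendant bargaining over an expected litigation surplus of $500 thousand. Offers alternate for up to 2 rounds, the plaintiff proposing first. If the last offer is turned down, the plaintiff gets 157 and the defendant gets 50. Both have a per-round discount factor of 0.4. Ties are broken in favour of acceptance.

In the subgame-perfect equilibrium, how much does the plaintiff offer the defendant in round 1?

137.2

Solve by backward induction from round 2.
Round 2 (the defendant proposes): the plaintiff gets 157 if talks fail, so the defendant offers 157 and keeps 343.
Round 1 (the plaintiff proposes): the defendant can get 343 next round, worth 0.4 × 343 = 137.2 now; the plaintiff offers that and keeps 362.8.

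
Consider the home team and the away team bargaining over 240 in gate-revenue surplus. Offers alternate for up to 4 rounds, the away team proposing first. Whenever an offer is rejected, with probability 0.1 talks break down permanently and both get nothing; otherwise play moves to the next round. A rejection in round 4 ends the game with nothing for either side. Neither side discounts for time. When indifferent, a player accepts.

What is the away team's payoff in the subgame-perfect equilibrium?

Round 4 (the home team proposes): rejection yields 0 for the away team; the home team offers 0 and keeps 240.
Round 3 (the away team proposes): rejecting gives the home team an expected 0.9 × 240 = 216, so the away team offers 216, keeping 24.
Round 2 (the home team proposes): rejecting gives the away team an expected 0.9 × 24 = 21.6; the home team offers that and keeps 218.4.
Round 1 (the away team proposes): rejecting gives the home team an expected 0.9 × 218.4 = 196.56. The away team offers 196.56 and keeps 240 − 196.56 = 43.44.

43.44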